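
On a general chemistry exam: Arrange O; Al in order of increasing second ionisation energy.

Al, O

The second ionization energy removes an electron from the +1 ion. For each element: O⁺ still has 5 valence electrons; Al⁺ still has 2 valence electrons.
All are still removing valence electrons, so compare the +1 ions as you would atoms: IE_2 generally rises across a period (higher Z_eff) and falls down a group (larger shell), subject to the usual subshell exceptions.
Valence configurations: O⁺ [He]2s²2p³, Al⁺ [Ne]3s².
Tabulated IE_2 (kJ/mol): O 3388, Al 1817.
Putting it together, IE_2: Al < O.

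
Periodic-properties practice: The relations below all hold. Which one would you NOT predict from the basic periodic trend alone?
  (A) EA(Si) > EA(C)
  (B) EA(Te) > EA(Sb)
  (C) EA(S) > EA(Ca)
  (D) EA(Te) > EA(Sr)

(A)

The general trend: electron affinity increases across a period and decreases down a group.
(A) Si (period 3, group 14) vs C (period 2, group 14): the stated order contradicts the simple trend.
(B) Te (period 5, group 16) vs Sb (period 5, group 15): the stated order agrees with the simple trend.
(C) S (period 3, group 16) vs Ca (period 4, group 2): the stated order agrees with the simple trend.
(D) Te (period 5, group 16) vs Sr (period 5, group 2): the stated order agrees with the simple trend.
The exception is (A): Si's larger, more diffuse 3p orbitals accept an added electron slightly more readily than C's compact 2p.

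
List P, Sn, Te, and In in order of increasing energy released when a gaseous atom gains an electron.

In < P < Sn < Te

P is in period 3, group 15; In is in period 5, group 13; Sn is in period 5, group 14; Te is in period 5, group 16.
Atoms with high Z_eff and room in the valence shell (especially the halogens) have the most exothermic electron affinities.
Here both period and group differ, so the two effects have to be weighed against each other.
P > In: relative to In, both the across-period and down-group shifts push P's electron affinity up.
Sn > P: this pair runs against the simple trend — see the exception note.
Te > Sn: Te lies to the right of Sn in period 5, so the across-period effect alone puts Te higher.
Note the exception: Sn has a higher electron affinity than P, contrary to the simple trend — adding an electron to P's half-filled np³ subshell costs electron-pairing energy.
For reference (kJ/mol): P 72, In 29, Sn 107, Te 190.
So from lowest to highest: In < P < Sn < Te.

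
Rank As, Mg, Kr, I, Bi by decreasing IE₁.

Kr > I > As > Mg > Bi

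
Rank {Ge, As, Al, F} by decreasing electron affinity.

F > Ge > As > Al

F is in period 2, group 17; Al is in period 3, group 13; Ge is in period 4, group 14; As is in period 4, group 15.
Adding an electron releases more energy for atoms nearer the top right (short of the noble gases).
Here both period and group differ, so the two effects have to be weighed against each other.
As > Al: the two effects oppose for this pair; the across-period effect wins (78 vs 42 kJ/mol).
Ge > As: this pair runs against the simple trend — see the exception note.
F > Ge: both effects reinforce here, so F is clearly the higher of the two.
Note the exception: Ge has a higher electron affinity than As, contrary to the simple trend — adding an electron to As's half-filled 4p³ is unfavourable, so Ge (4p²) has the more exothermic EA.
Approximate values (kJ/mol): F 328, Al 42, Ge 119, As 78.
So from highest to lowest: F > Ge > As > Al.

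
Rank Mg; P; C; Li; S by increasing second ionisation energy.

Mg < P < S < C < Li

Consider each +1 ion: Mg⁺ still has 1 valence electron; P⁺ still has 4 valence electrons; C⁺ still has 3 valence electrons; Li⁺ is the bare [He] core; S⁺ still has 5 valence electrons.
Breaking into a closed-shell core is much more expensive than removing a leftover valence electron — Li has the largest IE_2 here.
Valence configurations: Mg⁺ [Ne]3s¹, P⁺ [Ne]3s²3p², C⁺ [He]2s²2p¹, S⁺ [Ne]3s²3p³.
Tabulated IE_2 (kJ/mol): Mg 1451, P 1907, C 2353, Li 7298, S 2252.
Putting it together, IE_2: Mg < P < S < C < Li.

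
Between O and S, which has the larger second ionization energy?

Consider each +1 ion: O⁺ still has 5 valence electrons; S⁺ still has 5 valence electrons.
All are still removing valence electrons, so compare the +1 ions as you would atoms: IE_2 generally rises across a period (higher Z_eff) and falls down a group (larger shell), subject to the usual subshell exceptions.
Valence configurations: O⁺ [He]2s²2p³, S⁺ [Ne]3s²3p³.
Approximate IE_2 values (kJ/mol): O 3388, S 2252.
Hence IE_2: S < O.

O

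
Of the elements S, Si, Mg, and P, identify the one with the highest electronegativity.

Mg is in period 3, group 2; Si is in period 3, group 14; P is in period 3, group 15; S is in period 3, group 16.
Smaller atoms with higher effective nuclear charge are more electronegative.
All lie in period 3, so electronegativity increases left to right.
The highest electronegativity among these belongs to S.

S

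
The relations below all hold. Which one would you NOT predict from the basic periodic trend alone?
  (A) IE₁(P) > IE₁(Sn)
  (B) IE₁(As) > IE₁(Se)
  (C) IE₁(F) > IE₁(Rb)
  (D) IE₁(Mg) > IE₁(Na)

(B)

The general trend: IE₁ increases across a period and decreases down a group.
(A) P (period 3, group 15) vs Sn (period 5, group 14): the stated order agrees with the simple trend.
(B) As (period 4, group 15) vs Se (period 4, group 16): the stated order contradicts the simple trend.
(C) F (period 2, group 17) vs Rb (period 5, group 1): the stated order agrees with the simple trend.
(D) Mg (period 3, group 2) vs Na (period 3, group 1): the stated order agrees with the simple trend.
The exception is (B): Se (4p⁴) ionizes more easily than half-filled As (4p³).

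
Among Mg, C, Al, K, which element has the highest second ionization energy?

K

Consider each +1 ion: Mg⁺ still has 1 valence electron; C⁺ still has 3 valence electrons; Al⁺ still has 2 valence electrons; K⁺ is the bare [Ar] core.
Breaking into a closed-shell core is much more expensive than removing a leftover valence electron — K has the largest IE_2 here.
Valence configurations: Mg⁺ [Ne]3s¹, C⁺ [He]2s²2p¹, Al⁺ [Ne]3s².
Approximate IE_2 values (kJ/mol): Mg 1451, C 2353, Al 1817, K 3052.
Overall IE_2 order: Mg < Al < C < K.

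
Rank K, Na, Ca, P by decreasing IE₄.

After 3 electrons have been removed, what remains? K³⁺ is already 2 electrons into the core; Na³⁺ is already 2 electrons into the core; Ca³⁺ is already 1 electron into the core; P³⁺ still has 2 valence electrons.
Breaking into a closed-shell core is much more expensive than removing a leftover valence electron — K, Ca and Na have the largest IE_4 here.
The numbers (kJ/mol): K 5877, Na 9543, Ca 6491, P 4964.
So the fourth ionization energies run P < K < Ca < Na.

Na > Ca > K > P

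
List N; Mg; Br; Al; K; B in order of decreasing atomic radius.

B is in period 2, group 13; N is in period 2, group 15; Mg is in period 3, group 2; Al is in period 3, group 13; K is in period 4, group 1; Br is in period 4, group 17.
Moving right in a period, electrons are added to the same shell under a stronger nuclear pull, so atoms get smaller; moving down, a new shell is opened and atoms get larger.
Here both period and group differ, so the two effects have to be weighed against each other.
B > N: B lies to the left of N in period 2, so the across-period effect alone puts B larger.
Br > B: the two effects oppose for this pair; the down-group effect wins (114 vs 85 pm).
Al > Br: period and group pull opposite ways; the across-period shift dominates (126 vs 114 pm).
Mg > Al: both are in period 3; the period trend gives Mg the larger value.
K > Mg: relative to Mg, both the across-period and down-group shifts push K's atomic radius up.
Tabulated atomic radius (pm): B 85, N 71, Mg 139, Al 126, K 196, Br 114.
So from largest to smallest: K > Mg > Al > Br > B > N.

K > Mg > Al > Br > B > N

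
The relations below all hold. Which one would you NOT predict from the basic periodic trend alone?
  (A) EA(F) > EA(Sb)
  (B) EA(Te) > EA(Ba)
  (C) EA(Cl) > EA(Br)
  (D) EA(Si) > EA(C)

(D)

The general trend: electron affinity increases across a period and decreases down a group.
(A) F (period 2, group 17) vs Sb (period 5, group 15): the stated order agrees with the simple trend.
(B) Te (period 5, group 16) vs Ba (period 6, group 2): the stated order agrees with the simple trend.
(C) Cl (period 3, group 17) vs Br (period 4, group 17): the stated order agrees with the simple trend.
(D) Si (period 3, group 14) vs C (period 2, group 14): the stated order contradicts the simple trend.
The exception is (D): Si's larger, more diffuse 3p orbitals accept an added electron slightly more readily than C's compact 2p.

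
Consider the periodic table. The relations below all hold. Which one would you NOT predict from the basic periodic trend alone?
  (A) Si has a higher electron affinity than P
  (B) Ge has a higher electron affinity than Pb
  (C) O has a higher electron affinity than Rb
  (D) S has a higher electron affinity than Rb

(A)

The general trend: electron affinity increases across a period and decreases down a group.
(A) Si (period 3, group 14) vs P (period 3, group 15): the stated order contradicts the simple trend.
(B) Ge (period 4, group 14) vs Pb (period 6, group 14): the stated order agrees with the simple trend.
(C) O (period 2, group 16) vs Rb (period 5, group 1): the stated order agrees with the simple trend.
(D) S (period 3, group 16) vs Rb (period 5, group 1): the stated order agrees with the simple trend.
The exception is (A): adding an electron to P's half-filled 3p³ is unfavourable, so Si (3p²) has the more exothermic EA.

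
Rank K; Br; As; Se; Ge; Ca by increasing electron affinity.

Ca, K, As, Ge, Se, Br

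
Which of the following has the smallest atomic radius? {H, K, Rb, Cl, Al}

H

H is in period 1, group 1; Al is in period 3, group 13; Cl is in period 3, group 17; K is in period 4, group 1; Rb is in period 5, group 1.
Moving right in a period, electrons are added to the same shell under a stronger nuclear pull, so atoms get smaller; moving down, a new shell is opened and atoms get larger.
Here both period and group differ, so the two effects have to be weighed against each other.
Cl > H: the two effects oppose for this pair; the down-group effect wins (99 vs 32 pm).
Al > Cl: both are in period 3; the period trend gives Al the larger value.
K > Al: relative to Al, both the across-period and down-group shifts push K's atomic radius up.
Rb > K: they share group 1; the group trend gives Rb the larger value.
Tabulated atomic radius (pm): H 32, Al 126, Cl 99, K 196, Rb 210.
The smallest atomic radius among these belongs to H.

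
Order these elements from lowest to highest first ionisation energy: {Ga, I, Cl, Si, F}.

F is in period 2, group 17; Si is in period 3, group 14; Cl is in period 3, group 17; Ga is in period 4, group 13; I is in period 5, group 17.
First ionization energy rises across a period (greater Z_eff holds electrons more tightly) and falls down a group (valence electrons are farther from the nucleus).
These span different periods and groups, so the two trends combine.
Si > Ga: both effects reinforce here, so Si is clearly the higher of the two.
I > Si: the two effects oppose for this pair; the across-period effect wins (1008 vs 786 kJ/mol).
Cl > I: Cl sits above I in group 17, so the down-group effect alone puts Cl higher.
F > Cl: F sits above Cl in group 17, so the down-group effect alone puts F higher.
Tabulated first ionization energy (kJ/mol): F 1681, Si 786, Cl 1251, Ga 579, I 1008.
So from lowest to highest: Ga < Si < I < Cl < F.

Ga < Si < I < Cl < F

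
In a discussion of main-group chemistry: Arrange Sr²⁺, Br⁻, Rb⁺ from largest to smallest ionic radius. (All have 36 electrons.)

Br⁻ > Rb⁺ > Sr²⁺

All of these have 36 electrons, so size is governed by nuclear charge alone: the more protons, the stronger the pull on the same electron cloud, and the smaller the ion.
Nuclear charges: Sr²⁺ (Z=38), Rb⁺ (Z=37), Br⁻ (Z=35).
Largest to smallest: Br⁻ > Rb⁺ > Sr²⁺.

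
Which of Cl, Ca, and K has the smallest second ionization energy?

The second ionization energy removes an electron from the +1 ion. For each element: Cl⁺ still has 6 valence electrons; Ca⁺ still has 1 valence electron; K⁺ is the bare [Ar] core.
Core electrons are held far more tightly than valence electrons, so K tops the IE_2 order.
Valence configurations: Cl⁺ [Ne]3s²3p⁴, Ca⁺ [Ar]4s¹.
Approximate IE_2 values (kJ/mol): Cl 2298, Ca 1145, K 3052.
Putting it together, IE_2: Ca < Cl < K.

Ca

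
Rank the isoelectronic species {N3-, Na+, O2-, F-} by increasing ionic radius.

All of these have 10 electrons, so size is governed by nuclear charge alone: the more protons, the stronger the pull on the same electron cloud, and the smaller the ion.
Nuclear charges: Na+ (Z=11), F- (Z=9), O2- (Z=8), N3- (Z=7).
Smallest to largest: Na+ < F- < O2- < N3-.

Na+, F-, O2-, N3-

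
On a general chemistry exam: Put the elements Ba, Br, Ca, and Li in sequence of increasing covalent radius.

Atomic radius shrinks across a period as nuclear charge pulls the same shell inward, and grows down a group as new shells are added.
Here both period and group differ, so the two effects have to be weighed against each other.
Li > Br: the two effects oppose for this pair; the across-period effect wins (133 vs 114 pm).
Ca > Li: the two effects oppose for this pair; the down-group effect wins (171 vs 133 pm).
Ba > Ca: Ba sits below Ca in group 2, so the down-group effect alone puts Ba larger.
Approximate values (pm): Li 133, Ca 171, Br 114, Ba 196.
So from smallest to largest: Br < Li < Ca < Ba.

Br < Li < Ca < Ba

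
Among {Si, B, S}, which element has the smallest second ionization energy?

Si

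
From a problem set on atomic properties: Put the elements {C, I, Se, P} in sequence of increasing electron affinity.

C is in period 2, group 14; P is in period 3, group 15; Se is in period 4, group 16; I is in period 5, group 17.
Atoms with high Z_eff and room in the valence shell (especially the halogens) have the most exothermic electron affinities.
These sit on a diagonal, where the across-period and down-group effects partly cancel.
C > P: period and group pull opposite ways; the down-group shift dominates (122 vs 72 kJ/mol).
Se > C: the two effects oppose for this pair; the across-period effect wins (195 vs 122 kJ/mol).
I > Se: period and group pull opposite ways; the across-period shift dominates (295 vs 195 kJ/mol).
Tabulated electron affinity (kJ/mol): C 122, P 72, Se 195, I 295.
So from lowest to highest: P < C < Se < I.

P < C < Se < I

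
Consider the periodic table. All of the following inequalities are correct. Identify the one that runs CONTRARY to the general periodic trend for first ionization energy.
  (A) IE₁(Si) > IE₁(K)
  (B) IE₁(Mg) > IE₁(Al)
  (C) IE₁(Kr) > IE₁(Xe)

The general trend: first ionization energy increases across a period and decreases down a group.
(A) Si (period 3, group 14) vs K (period 4, group 1): the stated order agrees with the simple trend.
(B) Mg (period 3, group 2) vs Al (period 3, group 13): the stated order contradicts the simple trend.
(C) Kr (period 4, group 18) vs Xe (period 5, group 18): the stated order agrees with the simple trend.
The exception is (B): Al's single 3p electron is easier to remove than one from Mg's filled 3s².

(B)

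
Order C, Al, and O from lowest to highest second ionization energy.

IE_2 is the cost of taking one more electron from the +1 cation: C⁺ still has 3 valence electrons; Al⁺ still has 2 valence electrons; O⁺ still has 5 valence electrons.
All are still removing valence electrons, so compare the +1 ions as you would atoms: IE_2 generally rises across a period (higher Z_eff) and falls down a group (larger shell), subject to the usual subshell exceptions.
Valence configurations: C⁺ [He]2s²2p¹, Al⁺ [Ne]3s², O⁺ [He]2s²2p³.
Approximate IE_2 values (kJ/mol): C 2353, Al 1817, O 3388.
Putting it together, IE_2: Al < C < O.

Al, C, O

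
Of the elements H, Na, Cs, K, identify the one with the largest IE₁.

H is in period 1, group 1; Na is in period 3, group 1; K is in period 4, group 1; Cs is in period 6, group 1.
Across a period the outer electron is held more tightly (higher IE₁); down a group it sits in a higher shell, more shielded, and comes off more easily.
All are in group 1, so first ionization energy increases up the group.
The largest IE₁ among these belongs to H.

H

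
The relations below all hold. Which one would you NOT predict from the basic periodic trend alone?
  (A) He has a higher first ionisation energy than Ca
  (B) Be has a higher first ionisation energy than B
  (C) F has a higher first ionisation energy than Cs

(B)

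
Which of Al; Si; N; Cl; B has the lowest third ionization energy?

After 2 electrons have been removed, what remains? Al²⁺ still has 1 valence electron; Si²⁺ still has 2 valence electrons; N²⁺ still has 3 valence electrons; Cl²⁺ still has 5 valence electrons; B²⁺ still has 1 valence electron.
All are still removing valence electrons, so compare the +2 ions as you would atoms: IE_3 generally rises across a period (higher Z_eff) and falls down a group (larger shell), subject to the usual subshell exceptions.
Valence configurations: Al²⁺ [Ne]3s¹, Si²⁺ [Ne]3s², N²⁺ [He]2s²2p¹, Cl²⁺ [Ne]3s²3p³, B²⁺ [He]2s¹.
The numbers (kJ/mol): Al 2745, Si 3232, N 4578, Cl 3822, B 3660.
Overall IE_3 order: Al < Si < B < Cl < N.

Al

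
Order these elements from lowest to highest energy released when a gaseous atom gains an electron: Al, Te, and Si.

Al is in period 3, group 13; Si is in period 3, group 14; Te is in period 5, group 16.
EA tends to increase across a period and decrease down a group, though the pattern is less regular than for IE or radius.
Here both period and group differ, so the two effects have to be weighed against each other.
Si > Al: Si lies to the right of Al in period 3, so the across-period effect alone puts Si higher.
Te > Si: period and group pull opposite ways; the across-period shift dominates (190 vs 134 kJ/mol).
For reference (kJ/mol): Al 42, Si 134, Te 190.
So from lowest to highest: Al < Si < Te.

Al < Si < Te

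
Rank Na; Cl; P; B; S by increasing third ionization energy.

P, S, B, Cl, Na

IE_3 is the cost of taking one more electron from the +2 cation: Na²⁺ is already 1 electron into the core; Cl²⁺ still has 5 valence electrons; P²⁺ still has 3 valence electrons; B²⁺ still has 1 valence electron; S²⁺ still has 4 valence electrons.
Breaking into a closed-shell core is much more expensive than removing a leftover valence electron — Na has the largest IE_3 here.
Valence configurations: Cl²⁺ [Ne]3s²3p³, P²⁺ [Ne]3s²3p¹, B²⁺ [He]2s¹, S²⁺ [Ne]3s²3p².
Tabulated IE_3 (kJ/mol): Na 6910, Cl 3822, P 2914, B 3660, S 3357.
Hence IE_3: P < S < B < Cl < Na.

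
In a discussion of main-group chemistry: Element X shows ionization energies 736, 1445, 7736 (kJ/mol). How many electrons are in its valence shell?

Look for the largest jump between consecutive ionization energies: IE3/IE2 ≈ 5.4, far larger than any earlier ratio.
That jump marks the point where a core electron is being removed. So the atom has 2 valence electrons.

2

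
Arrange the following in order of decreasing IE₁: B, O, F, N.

F, N, O, B

B is in period 2, group 13; N is in period 2, group 15; O is in period 2, group 16; F is in period 2, group 17.
Across a period the outer electron is held more tightly (higher IE₁); down a group it sits in a higher shell, more shielded, and comes off more easily.
All lie in period 2; the across-period trend (first ionization energy increases left to right) applies, with the exception below.
Note the exception: N has a higher first ionization energy than O, contrary to the simple trend — pairing an electron in O's 2p⁴ costs repulsion energy, so O ionizes more easily than half-filled N (2p³).
For reference (kJ/mol): B 801, N 1402, O 1314, F 1681.
So from highest to lowest: F > N > O > B.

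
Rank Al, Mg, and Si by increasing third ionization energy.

IE_3 is the cost of taking one more electron from the +2 cation: Al²⁺ still has 1 valence electron; Mg²⁺ is the bare [Ne] core; Si²⁺ still has 2 valence electrons.
Pulling an electron out of a noble-gas core costs far more than removing a remaining valence electron, so Mg sits at the high end of IE_3.
Valence configurations: Al²⁺ [Ne]3s¹, Si²⁺ [Ne]3s².
Approximate IE_3 values (kJ/mol): Al 2745, Mg 7733, Si 3232.
Putting it together, IE_3: Al < Si < Mg.

Al, Si, Mg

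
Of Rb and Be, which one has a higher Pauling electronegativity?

Be

Be is in period 2, group 2; Rb is in period 5, group 1.
Electronegativity increases across a period and decreases down a group, tracking effective nuclear charge and atomic size.
These span different periods and groups, so the two trends combine.
Be > Rb: relative to Rb, both the across-period and down-group shifts push Be's electronegativity up.
Tabulated electronegativity (Pauling): Be 1.57, Rb 0.82.
So Be has the higher Pauling electronegativity (Be > Rb).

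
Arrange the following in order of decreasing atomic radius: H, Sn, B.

H is in period 1, group 1; B is in period 2, group 13; Sn is in period 5, group 14.
Radius decreases left→right (rising Z_eff, same n) and increases top→bottom (higher n).
Here both period and group differ, so the two effects have to be weighed against each other.
B > H: the two effects oppose for this pair; the down-group effect wins (85 vs 32 pm).
Sn > B: period and group pull opposite ways; the down-group shift dominates (140 vs 85 pm).
Tabulated atomic radius (pm): H 32, B 85, Sn 140.
So from largest to smallest: Sn > B > H.

Sn, B, H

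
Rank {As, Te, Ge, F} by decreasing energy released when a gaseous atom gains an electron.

F, Te, Ge, As

EA tends to increase across a period and decrease down a group, though the pattern is less regular than for IE or radius.
Here both period and group differ, so the two effects have to be weighed against each other.
Ge > As: this pair runs against the simple trend — see the exception note.
Te > Ge: period and group pull opposite ways; the across-period shift dominates (190 vs 119 kJ/mol).
F > Te: both effects reinforce here, so F is clearly the higher of the two.
Note the exception: Ge has a higher electron affinity than As, contrary to the simple trend — adding an electron to As's half-filled 4p³ is unfavourable, so Ge (4p²) has the more exothermic EA.
Approximate values (kJ/mol): F 328, Ge 119, As 78, Te 190.
So from highest to lowest: F > Te > Ge > As.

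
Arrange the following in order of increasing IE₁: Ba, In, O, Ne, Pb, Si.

Ba, In, Pb, Si, O, Ne

Removing the outermost electron gets harder across a period and easier down a group.
Here both period and group differ, so the two effects have to be weighed against each other.
In > Ba: relative to Ba, both the across-period and down-group shifts push In's first ionization energy up.
Pb > In: period and group pull opposite ways; the across-period shift dominates (716 vs 558 kJ/mol).
Si > Pb: they share group 14; the group trend gives Si the larger value.
O > Si: relative to Si, both the across-period and down-group shifts push O's first ionization energy up.
Ne > O: both are in period 2; the period trend gives Ne the larger value.
For reference (kJ/mol): O 1314, Ne 2081, Si 786, In 558, Ba 503, Pb 716.
So from lowest to highest: Ba < In < Pb < Si < O < Ne.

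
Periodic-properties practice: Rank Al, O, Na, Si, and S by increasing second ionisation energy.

Si < Al < S < O < Na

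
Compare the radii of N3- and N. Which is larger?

N3-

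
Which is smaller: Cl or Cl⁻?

Cl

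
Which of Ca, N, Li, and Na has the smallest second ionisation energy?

Ca

The second ionization energy removes an electron from the +1 ion. For each element: Ca⁺ still has 1 valence electron; N⁺ still has 4 valence electrons; Li⁺ is the bare [He] core; Na⁺ is the bare [Ne] core.
Pulling an electron out of a noble-gas core costs far more than removing a remaining valence electron, so Na and Li sit at the high end of IE_2.
Valence configurations: Ca⁺ [Ar]4s¹, N⁺ [He]2s²2p².
Tabulated IE_2 (kJ/mol): Ca 1145, N 2856, Li 7298, Na 4562.
So the second ionization energies run Ca < N < Na < Li.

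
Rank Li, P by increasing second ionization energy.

P < Li

IE_2 is the cost of taking one more electron from the +1 cation: Li⁺ is the bare [He] core; P⁺ still has 4 valence electrons.
Core electrons are held far more tightly than valence electrons, so Li tops the IE_2 order.
Approximate IE_2 values (kJ/mol): Li 7298, P 1907.
Overall IE_2 order: P < Li.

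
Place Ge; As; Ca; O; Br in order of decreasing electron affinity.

O is in period 2, group 16; Ca is in period 4, group 2; Ge is in period 4, group 14; As is in period 4, group 15; Br is in period 4, group 17.
Atoms with high Z_eff and room in the valence shell (especially the halogens) have the most exothermic electron affinities.
These span different periods and groups, so the two trends combine.
As > Ca: both are in period 4; the period trend gives As the larger value.
Ge > As: this pair runs against the simple trend — see the exception note.
O > Ge: both effects reinforce here, so O is clearly the higher of the two.
Br > O: the two effects oppose for this pair; the across-period effect wins (325 vs 141 kJ/mol).
Note the exception: Ge has a higher electron affinity than As, contrary to the simple trend — adding an electron to As's half-filled 4p³ is unfavourable, so Ge (4p²) has the more exothermic EA.
Tabulated electron affinity (kJ/mol): O 141, Ca 2, Ge 119, As 78, Br 325.
So from highest to lowest: Br > O > Ge > As > Ca.

Br > O > Ge > As > Ca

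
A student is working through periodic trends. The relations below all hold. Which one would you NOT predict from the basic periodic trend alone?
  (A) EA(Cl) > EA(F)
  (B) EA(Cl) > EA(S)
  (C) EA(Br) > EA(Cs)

(A)

The general trend: electron affinity increases across a period and decreases down a group.
(A) Cl (period 3, group 17) vs F (period 2, group 17): the stated order contradicts the simple trend.
(B) Cl (period 3, group 17) vs S (period 3, group 16): the stated order agrees with the simple trend.
(C) Br (period 4, group 17) vs Cs (period 6, group 1): the stated order agrees with the simple trend.
The exception is (A): F's small 2p subshell makes the incoming electron feel strong e⁻–e⁻ repulsion, so Cl actually releases more energy on gaining an electron.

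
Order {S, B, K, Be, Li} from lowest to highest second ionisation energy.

After 1 electron has been removed, what remains? S⁺ still has 5 valence electrons; B⁺ still has 2 valence electrons; K⁺ is the bare [Ar] core; Be⁺ still has 1 valence electron; Li⁺ is the bare [He] core.
Core electrons are held far more tightly than valence electrons, so K and Li top the IE_2 order.
Valence configurations: S⁺ [Ne]3s²3p³, B⁺ [He]2s², Be⁺ [He]2s¹.
Approximate IE_2 values (kJ/mol): S 2252, B 2427, K 3052, Be 1757, Li 7298.
Putting it together, IE_2: Be < S < B < K < Li.

Be < S < B < K < Li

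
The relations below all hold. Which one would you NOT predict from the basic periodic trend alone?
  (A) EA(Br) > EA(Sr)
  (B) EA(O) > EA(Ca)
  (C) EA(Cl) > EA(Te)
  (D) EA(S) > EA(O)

The general trend: electron affinity increases across a period and decreases down a group.
(A) Br (period 4, group 17) vs Sr (period 5, group 2): the stated order agrees with the simple trend.
(B) O (period 2, group 16) vs Ca (period 4, group 2): the stated order agrees with the simple trend.
(C) Cl (period 3, group 17) vs Te (period 5, group 16): the stated order agrees with the simple trend.
(D) S (period 3, group 16) vs O (period 2, group 16): the stated order contradicts the simple trend.
The exception is (D): the compact 2p subshell of O repels the added electron more than S's larger 3p does.

(D)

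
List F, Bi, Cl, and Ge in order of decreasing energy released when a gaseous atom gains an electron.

Cl > F > Ge > Bi

F is in period 2, group 17; Cl is in period 3, group 17; Ge is in period 4, group 14; Bi is in period 6, group 15.
EA tends to increase across a period and decrease down a group, though the pattern is less regular than for IE or radius.
These span different periods and groups, so the two trends combine.
Ge > Bi: the two effects oppose for this pair; the down-group effect wins (119 vs 91 kJ/mol).
F > Ge: both effects reinforce here, so F is clearly the higher of the two.
Cl > F: this pair runs against the simple trend — see the exception note.
Note the exception: Cl has a higher electron affinity than F, contrary to the simple trend — F's small 2p subshell makes the incoming electron feel strong e⁻–e⁻ repulsion, so Cl actually releases more energy on gaining an electron.
For reference (kJ/mol): F 328, Cl 349, Ge 119, Bi 91.
So from highest to lowest: Cl > F > Ge > Bi.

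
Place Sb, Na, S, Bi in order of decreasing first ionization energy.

S > Sb > Bi > Na

Na is in period 3, group 1; S is in period 3, group 16; Sb is in period 5, group 15; Bi is in period 6, group 15.
IE₁ increases left→right with effective nuclear charge and decreases top→bottom as the valence shell moves farther out.
Here both period and group differ, so the two effects have to be weighed against each other.
Bi > Na: period and group pull opposite ways; the across-period shift dominates (703 vs 496 kJ/mol).
Sb > Bi: they share group 15; the group trend gives Sb the larger value.
S > Sb: both effects reinforce here, so S is clearly the higher of the two.
Tabulated first ionization energy (kJ/mol): Na 496, S 1000, Sb 831, Bi 703.
So from highest to lowest: S > Sb > Bi > Na.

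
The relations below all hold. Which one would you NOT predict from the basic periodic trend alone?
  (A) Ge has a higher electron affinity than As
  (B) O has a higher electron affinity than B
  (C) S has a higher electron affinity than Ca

(A)

The general trend: electron affinity increases across a period and decreases down a group.
(A) Ge (period 4, group 14) vs As (period 4, group 15): the stated order contradicts the simple trend.
(B) O (period 2, group 16) vs B (period 2, group 13): the stated order agrees with the simple trend.
(C) S (period 3, group 16) vs Ca (period 4, group 2): the stated order agrees with the simple trend.
The exception is (A): adding an electron to As's half-filled 4p³ is unfavourable, so Ge (4p²) has the more exothermic EA.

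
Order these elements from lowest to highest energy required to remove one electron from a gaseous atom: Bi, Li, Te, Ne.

Li < Bi < Te < Ne

Li is in period 2, group 1; Ne is in period 2, group 18; Te is in period 5, group 16; Bi is in period 6, group 15.
Removing the outermost electron gets harder across a period and easier down a group.
Here both period and group differ, so the two effects have to be weighed against each other.
Bi > Li: the two effects oppose for this pair; the across-period effect wins (703 vs 520 kJ/mol).
Te > Bi: relative to Bi, both the across-period and down-group shifts push Te's first ionization energy up.
Ne > Te: both effects reinforce here, so Ne is clearly the higher of the two.
Tabulated first ionization energy (kJ/mol): Li 520, Ne 2081, Te 869, Bi 703.
So from lowest to highest: Li < Bi < Te < Ne.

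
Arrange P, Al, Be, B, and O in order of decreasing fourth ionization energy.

B > Be > Al > O > P

The fourth ionization energy removes an electron from the +3 ion. For each element: P³⁺ still has 2 valence electrons; Al³⁺ is the bare [Ne] core; Be³⁺ is already 1 electron into the core; B³⁺ is the bare [He] core; O³⁺ still has 3 valence electrons.
Breaking into a closed-shell core is much more expensive than removing a leftover valence electron — Al, Be and B have the largest IE_4 here.
Valence configurations: P³⁺ [Ne]3s², O³⁺ [He]2s²2p¹.
Approximate IE_4 values (kJ/mol): P 4964, Al 11577, Be 21007, B 25026, O 7469.
Overall IE_4 order: P < O < Al < Be < B.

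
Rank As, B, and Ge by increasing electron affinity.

Atoms with high Z_eff and room in the valence shell (especially the halogens) have the most exothermic electron affinities.
Here both period and group differ, so the two effects have to be weighed against each other.
As > B: period and group pull opposite ways; the across-period shift dominates (78 vs 27 kJ/mol).
Ge > As: this pair runs against the simple trend — see the exception note.
Note the exception: Ge has a higher electron affinity than As, contrary to the simple trend — adding an electron to As's half-filled 4p³ is unfavourable, so Ge (4p²) has the more exothermic EA.
Approximate values (kJ/mol): B 27, Ge 119, As 78.
So from lowest to highest: B < As < Ge.

B < As < Ge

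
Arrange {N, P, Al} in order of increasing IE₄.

P < N < Al

IE_4 is the cost of taking one more electron from the +3 cation: N³⁺ still has 2 valence electrons; P³⁺ still has 2 valence electrons; Al³⁺ is the bare [Ne] core.
Pulling an electron out of a noble-gas core costs far more than removing a remaining valence electron, so Al sits at the high end of IE_4.
Valence configurations: N³⁺ [He]2s², P³⁺ [Ne]3s².
The numbers (kJ/mol): N 7475, P 4964, Al 11577.
So the fourth ionization energies run P < N < Al.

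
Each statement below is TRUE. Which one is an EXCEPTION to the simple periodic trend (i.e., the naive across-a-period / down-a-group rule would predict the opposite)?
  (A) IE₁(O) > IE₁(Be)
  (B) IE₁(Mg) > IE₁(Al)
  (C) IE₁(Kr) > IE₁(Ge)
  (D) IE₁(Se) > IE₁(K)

(B)

The general trend: IE₁ increases across a period and decreases down a group.
(A) O (period 2, group 16) vs Be (period 2, group 2): the stated order agrees with the simple trend.
(B) Mg (period 3, group 2) vs Al (period 3, group 13): the stated order contradicts the simple trend.
(C) Kr (period 4, group 18) vs Ge (period 4, group 14): the stated order agrees with the simple trend.
(D) Se (period 4, group 16) vs K (period 4, group 1): the stated order agrees with the simple trend.
The exception is (B): Al's single 3p electron is easier to remove than one from Mg's filled 3s².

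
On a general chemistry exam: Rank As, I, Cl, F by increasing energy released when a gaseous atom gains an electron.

As < I < F < Cl

Adding an electron releases more energy for atoms nearer the top right (short of the noble gases).
Neither a single period nor a single group — weigh both effects.
I > As: the two effects oppose for this pair; the across-period effect wins (295 vs 78 kJ/mol).
F > I: F sits above I in group 17, so the down-group effect alone puts F higher.
Cl > F: this pair runs against the simple trend — see the exception note.
Note the exception: Cl has a higher electron affinity than F, contrary to the simple trend — F's small 2p subshell makes the incoming electron feel strong e⁻–e⁻ repulsion, so Cl actually releases more energy on gaining an electron.
Tabulated electron affinity (kJ/mol): F 328, Cl 349, As 78, I 295.
So from lowest to highest: As < I < F < Cl.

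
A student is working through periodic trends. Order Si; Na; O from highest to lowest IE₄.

IE_4 is the cost of taking one more electron from the +3 cation: Si³⁺ still has 1 valence electron; Na³⁺ is already 2 electrons into the core; O³⁺ still has 3 valence electrons.
Breaking into a closed-shell core is much more expensive than removing a leftover valence electron — Na has the largest IE_4 here.
Valence configurations: Si³⁺ [Ne]3s¹, O³⁺ [He]2s²2p¹.
The numbers (kJ/mol): Si 4356, Na 9543, O 7469.
Overall IE_4 order: Si < O < Na.

Na > O > Si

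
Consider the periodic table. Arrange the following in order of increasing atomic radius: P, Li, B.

B < P < Li

Li is in period 2, group 1; B is in period 2, group 13; P is in period 3, group 15.
Radius decreases left→right (rising Z_eff, same n) and increases top→bottom (higher n).
Neither a single period nor a single group — weigh both effects.
P > B: period and group pull opposite ways; the down-group shift dominates (111 vs 85 pm).
Li > P: period and group pull opposite ways; the across-period shift dominates (133 vs 111 pm).
Tabulated atomic radius (pm): Li 133, B 85, P 111.
So from smallest to largest: B < P < Li.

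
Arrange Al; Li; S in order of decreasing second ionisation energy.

Li > S > Al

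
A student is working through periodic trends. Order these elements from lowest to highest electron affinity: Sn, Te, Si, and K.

K, Sn, Si, Te

Si is in period 3, group 14; K is in period 4, group 1; Sn is in period 5, group 14; Te is in period 5, group 16.
Electron affinity generally becomes more exothermic across a period toward the halogens and less exothermic down a group.
Here both period and group differ, so the two effects have to be weighed against each other.
Sn > K: period and group pull opposite ways; the across-period shift dominates (107 vs 48 kJ/mol).
Si > Sn: they share group 14; the group trend gives Si the larger value.
Te > Si: the two effects oppose for this pair; the across-period effect wins (190 vs 134 kJ/mol).
Tabulated electron affinity (kJ/mol): Si 134, K 48, Sn 107, Te 190.
So from lowest to highest: K < Sn < Si < Te.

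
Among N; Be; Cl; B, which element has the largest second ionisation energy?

IE_2 is the cost of taking one more electron from the +1 cation: N⁺ still has 4 valence electrons; Be⁺ still has 1 valence electron; Cl⁺ still has 6 valence electrons; B⁺ still has 2 valence electrons.
All are still removing valence electrons, so compare the +1 ions as you would atoms: IE_2 generally rises across a period (higher Z_eff) and falls down a group (larger shell), subject to the usual subshell exceptions.
Valence configurations: N⁺ [He]2s²2p², Be⁺ [He]2s¹, Cl⁺ [Ne]3s²3p⁴, B⁺ [He]2s².
Approximate IE_2 values (kJ/mol): N 2856, Be 1757, Cl 2298, B 2427.
Hence IE_2: Be < Cl < B < N.

N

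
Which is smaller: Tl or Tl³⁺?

Forming Tl³⁺ removes 3 electrons from Tl. Fewer electrons for the same nuclear charge means less shielding and a higher Z_eff on the remaining electrons, and for main-group metals the entire outer shell is lost.
A cation is smaller than its parent atom: Tl³⁺ < Tl.

Tl³⁺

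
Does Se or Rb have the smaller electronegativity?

Rb

Se is in period 4, group 16; Rb is in period 5, group 1.
EN rises left→right (higher Z_eff, smaller atoms) and falls top→bottom (larger, more shielded atoms).
Here both period and group differ, so the two effects have to be weighed against each other.
Se > Rb: relative to Rb, both the across-period and down-group shifts push Se's electronegativity up.
Approximate values (Pauling): Se 2.55, Rb 0.82.
So Rb has the smaller electronegativity (Rb < Se).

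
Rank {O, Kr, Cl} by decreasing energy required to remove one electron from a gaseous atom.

Kr > O > Cl

IE₁ increases left→right with effective nuclear charge and decreases top→bottom as the valence shell moves farther out.
A diagonal step moves right (one effect) and down (the opposite effect) at once.
O > Cl: period and group pull opposite ways; the down-group shift dominates (1314 vs 1251 kJ/mol).
Kr > O: period and group pull opposite ways; the across-period shift dominates (1351 vs 1314 kJ/mol).
Approximate values (kJ/mol): O 1314, Cl 1251, Kr 1351.
So from highest to lowest: Kr > O > Cl.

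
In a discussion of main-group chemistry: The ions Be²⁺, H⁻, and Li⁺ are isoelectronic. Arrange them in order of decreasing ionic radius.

H⁻, Li⁺, Be²⁺

All of these have 2 electrons, so size is governed by nuclear charge alone: the more protons, the stronger the pull on the same electron cloud, and the smaller the ion.
Nuclear charges: Be²⁺ (Z=4), Li⁺ (Z=3), H⁻ (Z=1).
Largest to smallest: H⁻ > Li⁺ > Be²⁺.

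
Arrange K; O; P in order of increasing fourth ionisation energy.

P < K < O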